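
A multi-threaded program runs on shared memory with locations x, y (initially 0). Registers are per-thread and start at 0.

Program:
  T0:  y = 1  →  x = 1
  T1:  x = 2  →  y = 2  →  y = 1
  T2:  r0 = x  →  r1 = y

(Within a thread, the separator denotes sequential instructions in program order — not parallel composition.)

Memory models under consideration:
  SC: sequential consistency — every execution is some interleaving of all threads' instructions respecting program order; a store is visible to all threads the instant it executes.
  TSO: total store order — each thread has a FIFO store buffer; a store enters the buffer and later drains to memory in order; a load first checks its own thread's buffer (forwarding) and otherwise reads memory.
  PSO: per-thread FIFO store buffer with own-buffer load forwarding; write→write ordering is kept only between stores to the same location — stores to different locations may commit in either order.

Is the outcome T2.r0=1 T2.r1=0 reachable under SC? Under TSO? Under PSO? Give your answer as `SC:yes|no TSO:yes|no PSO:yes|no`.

SC:no TSO:no PSO:yes

outcome vector order: (T2.r0,T2.r1)
under SC → (0,0), (0,1), (0,2), (1,1), (1,2), (2,0), (2,1), (2,2)
under TSO → (0,0), (0,1), (0,2), (1,1), (1,2), (2,0), (2,1), (2,2)
under PSO → (0,0), (0,1), (0,2), (1,0), (1,1), (1,2), (2,0), (2,1), (2,2)
target (1,0) ∈ {PSO}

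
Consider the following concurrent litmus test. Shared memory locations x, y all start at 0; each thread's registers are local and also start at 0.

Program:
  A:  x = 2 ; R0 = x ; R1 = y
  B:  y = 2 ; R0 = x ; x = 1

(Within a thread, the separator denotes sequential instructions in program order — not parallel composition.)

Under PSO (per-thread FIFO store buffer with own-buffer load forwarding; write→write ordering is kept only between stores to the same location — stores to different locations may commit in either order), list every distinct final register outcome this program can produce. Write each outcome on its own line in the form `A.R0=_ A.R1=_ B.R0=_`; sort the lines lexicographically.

outcome vector order: (A.R0,A.R1,B.R0)
|PSO outcomes| = 8

A.R0=1 A.R1=0 B.R0=0
A.R0=1 A.R1=0 B.R0=2
A.R0=1 A.R1=2 B.R0=0
A.R0=1 A.R1=2 B.R0=2
A.R0=2 A.R1=0 B.R0=0
A.R0=2 A.R1=0 B.R0=2
A.R0=2 A.R1=2 B.R0=0
A.R0=2 A.R1=2 B.R0=2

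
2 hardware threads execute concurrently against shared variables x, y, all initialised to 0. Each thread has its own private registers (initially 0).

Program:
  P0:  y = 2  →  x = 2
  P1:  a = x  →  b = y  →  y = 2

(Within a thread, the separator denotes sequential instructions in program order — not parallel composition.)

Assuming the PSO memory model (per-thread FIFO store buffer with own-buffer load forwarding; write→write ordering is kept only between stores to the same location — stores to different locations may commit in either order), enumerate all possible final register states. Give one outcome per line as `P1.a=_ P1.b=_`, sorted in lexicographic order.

P1.a=0 P1.b=0
P1.a=0 P1.b=2
P1.a=2 P1.b=0
P1.a=2 P1.b=2

outcome vector order: (P1.a,P1.b)
|PSO outcomes| = 4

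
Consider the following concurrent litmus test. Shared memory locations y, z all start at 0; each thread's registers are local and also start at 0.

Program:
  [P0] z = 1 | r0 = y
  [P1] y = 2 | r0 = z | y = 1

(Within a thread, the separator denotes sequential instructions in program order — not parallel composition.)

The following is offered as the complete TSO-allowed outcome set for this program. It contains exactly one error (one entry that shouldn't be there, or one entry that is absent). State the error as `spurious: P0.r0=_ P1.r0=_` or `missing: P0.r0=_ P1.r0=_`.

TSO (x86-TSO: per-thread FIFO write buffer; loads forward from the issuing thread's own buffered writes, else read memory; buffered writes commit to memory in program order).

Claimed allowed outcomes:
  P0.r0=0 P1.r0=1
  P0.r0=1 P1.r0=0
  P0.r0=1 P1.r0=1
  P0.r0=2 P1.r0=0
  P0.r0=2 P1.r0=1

missing: P0.r0=0 P1.r0=0

outcome vector order: (P0.r0,P1.r0)
[TSO] allowed = {0/0 0/1 1/0 1/1 2/0 2/1}
TSO∖claimed = {0/0}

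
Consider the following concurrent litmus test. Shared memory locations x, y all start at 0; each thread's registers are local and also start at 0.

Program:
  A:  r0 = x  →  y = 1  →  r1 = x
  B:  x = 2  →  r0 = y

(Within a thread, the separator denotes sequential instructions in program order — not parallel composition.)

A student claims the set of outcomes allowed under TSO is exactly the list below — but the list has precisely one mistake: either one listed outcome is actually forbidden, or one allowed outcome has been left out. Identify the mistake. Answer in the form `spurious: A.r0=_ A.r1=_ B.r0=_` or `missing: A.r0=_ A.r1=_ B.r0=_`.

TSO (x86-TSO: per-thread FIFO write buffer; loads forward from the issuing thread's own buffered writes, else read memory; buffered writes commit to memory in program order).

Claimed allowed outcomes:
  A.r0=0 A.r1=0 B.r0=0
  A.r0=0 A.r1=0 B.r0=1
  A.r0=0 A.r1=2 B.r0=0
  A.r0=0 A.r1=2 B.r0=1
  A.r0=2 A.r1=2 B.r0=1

missing: A.r0=2 A.r1=2 B.r0=0

outcome vector order: (A.r0,A.r1,B.r0)
under TSO → <0 0 0> <0 0 1> <0 2 0> <0 2 1> <2 2 0> <2 2 1>
TSO∖claimed = {<2 2 0>}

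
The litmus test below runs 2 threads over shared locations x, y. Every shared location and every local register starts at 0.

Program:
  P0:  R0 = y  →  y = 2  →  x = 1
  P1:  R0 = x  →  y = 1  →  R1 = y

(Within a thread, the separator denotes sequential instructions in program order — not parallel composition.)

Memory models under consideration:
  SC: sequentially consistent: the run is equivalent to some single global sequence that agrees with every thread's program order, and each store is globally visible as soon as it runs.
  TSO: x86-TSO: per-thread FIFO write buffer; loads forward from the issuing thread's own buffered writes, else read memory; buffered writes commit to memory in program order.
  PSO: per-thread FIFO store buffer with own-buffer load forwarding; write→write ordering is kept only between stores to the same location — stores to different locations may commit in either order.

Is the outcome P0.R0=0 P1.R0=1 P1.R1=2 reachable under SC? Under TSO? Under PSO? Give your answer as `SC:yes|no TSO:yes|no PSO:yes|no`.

SC:no TSO:no PSO:yes

outcome vector order: (P0.R0,P1.R0,P1.R1)
[SC] allowed = {0/0/1 0/0/2 0/1/1 1/0/1 1/0/2}
[TSO] allowed = {0/0/1 0/0/2 0/1/1 1/0/1 1/0/2}
[PSO] allowed = {0/0/1 0/0/2 0/1/1 0/1/2 1/0/1 1/0/2}
target 0/1/2 ∈ {PSO}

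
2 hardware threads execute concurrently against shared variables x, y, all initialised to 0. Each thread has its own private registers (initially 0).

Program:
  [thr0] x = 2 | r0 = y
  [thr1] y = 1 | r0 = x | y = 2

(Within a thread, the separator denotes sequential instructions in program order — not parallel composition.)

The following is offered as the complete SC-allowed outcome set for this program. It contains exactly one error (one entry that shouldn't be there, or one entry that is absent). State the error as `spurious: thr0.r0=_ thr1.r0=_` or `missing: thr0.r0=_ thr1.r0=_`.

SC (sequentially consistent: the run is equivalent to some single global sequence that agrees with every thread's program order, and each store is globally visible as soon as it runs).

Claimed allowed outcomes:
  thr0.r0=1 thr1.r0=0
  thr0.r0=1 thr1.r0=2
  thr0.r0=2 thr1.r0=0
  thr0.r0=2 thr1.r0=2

missing: thr0.r0=0 thr1.r0=2

outcome vector order: (thr0.r0,thr1.r0)
under SC → <0 2>; <1 0>; <1 2>; <2 0>; <2 2>
SC∖claimed = {<0 2>}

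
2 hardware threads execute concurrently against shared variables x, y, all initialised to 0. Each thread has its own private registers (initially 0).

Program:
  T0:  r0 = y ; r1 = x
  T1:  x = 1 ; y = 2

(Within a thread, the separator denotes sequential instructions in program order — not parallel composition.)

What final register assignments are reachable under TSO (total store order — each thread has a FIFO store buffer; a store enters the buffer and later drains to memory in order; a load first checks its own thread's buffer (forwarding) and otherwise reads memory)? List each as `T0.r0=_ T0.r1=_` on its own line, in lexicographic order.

outcome vector order: (T0.r0,T0.r1)
|TSO outcomes| = 3

T0.r0=0 T0.r1=0
T0.r0=0 T0.r1=1
T0.r0=2 T0.r1=1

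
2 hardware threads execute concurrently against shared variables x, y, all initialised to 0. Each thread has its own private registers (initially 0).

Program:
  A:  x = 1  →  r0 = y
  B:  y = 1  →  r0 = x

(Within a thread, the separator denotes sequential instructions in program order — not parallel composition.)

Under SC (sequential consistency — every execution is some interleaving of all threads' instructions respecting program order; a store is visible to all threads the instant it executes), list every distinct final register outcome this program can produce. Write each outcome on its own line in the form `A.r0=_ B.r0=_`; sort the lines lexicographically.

A.r0=0 B.r0=1
A.r0=1 B.r0=0
A.r0=1 B.r0=1

outcome vector order: (A.r0,B.r0)
|SC outcomes| = 3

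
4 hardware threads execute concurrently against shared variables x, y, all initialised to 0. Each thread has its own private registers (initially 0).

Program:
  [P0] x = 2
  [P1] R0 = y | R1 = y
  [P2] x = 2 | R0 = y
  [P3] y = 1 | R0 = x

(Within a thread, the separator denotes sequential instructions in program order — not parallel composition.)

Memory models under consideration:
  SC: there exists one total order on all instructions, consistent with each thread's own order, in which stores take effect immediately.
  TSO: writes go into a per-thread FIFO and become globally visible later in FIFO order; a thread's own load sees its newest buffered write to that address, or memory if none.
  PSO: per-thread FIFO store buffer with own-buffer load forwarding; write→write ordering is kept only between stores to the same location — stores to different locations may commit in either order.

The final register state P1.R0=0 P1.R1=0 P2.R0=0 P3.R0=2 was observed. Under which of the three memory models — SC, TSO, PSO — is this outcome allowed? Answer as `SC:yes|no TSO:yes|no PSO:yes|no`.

SC:yes TSO:yes PSO:yes

outcome vector order: (P1.R0,P1.R1,P2.R0,P3.R0)
under SC → (0,0,0,2), (0,0,1,0), (0,0,1,2), (0,1,0,2), (0,1,1,0), (0,1,1,2), (1,1,0,2), (1,1,1,0), (1,1,1,2)
under TSO → (0,0,0,0), (0,0,0,2), (0,0,1,0), (0,0,1,2), (0,1,0,0), (0,1,0,2), (0,1,1,0), (0,1,1,2), (1,1,0,0), (1,1,0,2), (1,1,1,0), (1,1,1,2)
under PSO → (0,0,0,0), (0,0,0,2), (0,0,1,0), (0,0,1,2), (0,1,0,0), (0,1,0,2), (0,1,1,0), (0,1,1,2), (1,1,0,0), (1,1,0,2), (1,1,1,0), (1,1,1,2)
target (0,0,0,2) ∈ {SC,TSO,PSO}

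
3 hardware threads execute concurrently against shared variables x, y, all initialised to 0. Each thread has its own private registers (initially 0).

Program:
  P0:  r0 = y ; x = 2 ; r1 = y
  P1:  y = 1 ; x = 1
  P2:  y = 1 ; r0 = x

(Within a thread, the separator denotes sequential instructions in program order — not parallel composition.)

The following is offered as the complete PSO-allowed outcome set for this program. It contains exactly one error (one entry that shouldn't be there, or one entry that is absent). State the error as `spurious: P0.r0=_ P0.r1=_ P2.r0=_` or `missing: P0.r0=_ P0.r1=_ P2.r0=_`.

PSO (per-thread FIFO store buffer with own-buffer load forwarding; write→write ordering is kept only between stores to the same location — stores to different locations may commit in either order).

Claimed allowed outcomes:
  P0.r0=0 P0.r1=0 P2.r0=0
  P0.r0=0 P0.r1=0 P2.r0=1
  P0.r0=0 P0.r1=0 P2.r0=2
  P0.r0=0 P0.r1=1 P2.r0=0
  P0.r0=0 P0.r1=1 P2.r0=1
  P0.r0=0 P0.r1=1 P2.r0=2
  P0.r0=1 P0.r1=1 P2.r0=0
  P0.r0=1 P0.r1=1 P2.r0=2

missing: P0.r0=1 P0.r1=1 P2.r0=1

outcome vector order: (P0.r0,P0.r1,P2.r0)
[PSO] allowed = {000; 001; 002; 010; 011; 012; 110; 111; 112}
PSO∖claimed = {111}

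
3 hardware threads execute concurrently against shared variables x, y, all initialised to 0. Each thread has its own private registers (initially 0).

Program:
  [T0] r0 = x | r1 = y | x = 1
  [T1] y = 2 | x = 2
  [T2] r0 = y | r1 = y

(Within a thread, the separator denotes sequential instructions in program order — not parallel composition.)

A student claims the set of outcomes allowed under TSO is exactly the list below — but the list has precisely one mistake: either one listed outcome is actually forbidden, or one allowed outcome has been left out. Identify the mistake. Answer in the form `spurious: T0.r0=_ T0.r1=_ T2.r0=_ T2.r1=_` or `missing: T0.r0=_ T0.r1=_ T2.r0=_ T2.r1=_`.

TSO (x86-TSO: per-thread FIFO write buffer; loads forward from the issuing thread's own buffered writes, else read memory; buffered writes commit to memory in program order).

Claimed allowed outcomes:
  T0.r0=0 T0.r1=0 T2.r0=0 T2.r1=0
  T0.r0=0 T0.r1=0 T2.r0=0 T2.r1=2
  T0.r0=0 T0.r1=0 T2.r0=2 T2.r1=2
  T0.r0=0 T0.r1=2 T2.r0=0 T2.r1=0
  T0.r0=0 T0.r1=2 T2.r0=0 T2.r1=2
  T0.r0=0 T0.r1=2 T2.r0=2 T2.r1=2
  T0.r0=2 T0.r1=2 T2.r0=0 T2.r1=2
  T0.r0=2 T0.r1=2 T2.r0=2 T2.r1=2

missing: T0.r0=2 T0.r1=2 T2.r0=0 T2.r1=0

outcome vector order: (T0.r0,T0.r1,T2.r0,T2.r1)
under TSO → (0,0,0,0) (0,0,0,2) (0,0,2,2) (0,2,0,0) (0,2,0,2) (0,2,2,2) (2,2,0,0) (2,2,0,2) (2,2,2,2)
TSO∖claimed = {(2,2,0,0)}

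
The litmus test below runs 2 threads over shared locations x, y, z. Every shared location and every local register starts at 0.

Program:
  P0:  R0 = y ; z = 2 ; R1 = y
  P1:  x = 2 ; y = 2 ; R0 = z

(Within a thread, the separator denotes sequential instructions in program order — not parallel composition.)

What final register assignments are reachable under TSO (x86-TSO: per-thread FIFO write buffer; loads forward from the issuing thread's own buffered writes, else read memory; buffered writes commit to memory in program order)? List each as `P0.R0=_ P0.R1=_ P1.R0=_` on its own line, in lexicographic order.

outcome vector order: (P0.R0,P0.R1,P1.R0)
|TSO outcomes| = 6

P0.R0=0 P0.R1=0 P1.R0=0
P0.R0=0 P0.R1=0 P1.R0=2
P0.R0=0 P0.R1=2 P1.R0=0
P0.R0=0 P0.R1=2 P1.R0=2
P0.R0=2 P0.R1=2 P1.R0=0
P0.R0=2 P0.R1=2 P1.R0=2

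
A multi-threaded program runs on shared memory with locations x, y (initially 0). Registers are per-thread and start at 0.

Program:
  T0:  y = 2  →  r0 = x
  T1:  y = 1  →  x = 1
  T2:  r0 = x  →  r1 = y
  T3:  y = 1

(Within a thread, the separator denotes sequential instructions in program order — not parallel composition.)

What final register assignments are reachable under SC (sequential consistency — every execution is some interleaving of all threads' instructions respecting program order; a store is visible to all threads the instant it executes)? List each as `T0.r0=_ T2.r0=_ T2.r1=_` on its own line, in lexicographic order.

outcome vector order: (T0.r0,T2.r0,T2.r1)
|SC outcomes| = 10

T0.r0=0 T2.r0=0 T2.r1=0
T0.r0=0 T2.r0=0 T2.r1=1
T0.r0=0 T2.r0=0 T2.r1=2
T0.r0=0 T2.r0=1 T2.r1=1
T0.r0=0 T2.r0=1 T2.r1=2
T0.r0=1 T2.r0=0 T2.r1=0
T0.r0=1 T2.r0=0 T2.r1=1
T0.r0=1 T2.r0=0 T2.r1=2
T0.r0=1 T2.r0=1 T2.r1=1
T0.r0=1 T2.r0=1 T2.r1=2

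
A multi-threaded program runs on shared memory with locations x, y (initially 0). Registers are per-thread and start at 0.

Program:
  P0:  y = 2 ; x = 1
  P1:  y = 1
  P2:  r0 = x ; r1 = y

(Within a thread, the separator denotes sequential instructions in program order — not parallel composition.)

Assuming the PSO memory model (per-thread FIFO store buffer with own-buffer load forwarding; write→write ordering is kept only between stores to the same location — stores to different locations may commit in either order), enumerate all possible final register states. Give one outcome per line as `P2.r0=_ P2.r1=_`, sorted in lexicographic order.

P2.r0=0 P2.r1=0
P2.r0=0 P2.r1=1
P2.r0=0 P2.r1=2
P2.r0=1 P2.r1=0
P2.r0=1 P2.r1=1
P2.r0=1 P2.r1=2

outcome vector order: (P2.r0,P2.r1)
|PSO outcomes| = 6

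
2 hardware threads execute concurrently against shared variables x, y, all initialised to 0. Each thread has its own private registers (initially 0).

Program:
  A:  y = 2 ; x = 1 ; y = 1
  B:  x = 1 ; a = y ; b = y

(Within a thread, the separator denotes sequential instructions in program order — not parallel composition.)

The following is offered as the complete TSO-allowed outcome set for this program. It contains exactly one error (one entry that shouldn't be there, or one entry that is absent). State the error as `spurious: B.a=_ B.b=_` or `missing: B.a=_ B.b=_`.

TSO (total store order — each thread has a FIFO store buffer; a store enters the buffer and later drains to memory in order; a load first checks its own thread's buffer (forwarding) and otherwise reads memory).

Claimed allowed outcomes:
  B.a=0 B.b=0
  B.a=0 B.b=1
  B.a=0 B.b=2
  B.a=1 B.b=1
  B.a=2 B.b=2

missing: B.a=2 B.b=1

outcome vector order: (B.a,B.b)
under TSO → 0/0 0/1 0/2 1/1 2/1 2/2
TSO∖claimed = {2/1}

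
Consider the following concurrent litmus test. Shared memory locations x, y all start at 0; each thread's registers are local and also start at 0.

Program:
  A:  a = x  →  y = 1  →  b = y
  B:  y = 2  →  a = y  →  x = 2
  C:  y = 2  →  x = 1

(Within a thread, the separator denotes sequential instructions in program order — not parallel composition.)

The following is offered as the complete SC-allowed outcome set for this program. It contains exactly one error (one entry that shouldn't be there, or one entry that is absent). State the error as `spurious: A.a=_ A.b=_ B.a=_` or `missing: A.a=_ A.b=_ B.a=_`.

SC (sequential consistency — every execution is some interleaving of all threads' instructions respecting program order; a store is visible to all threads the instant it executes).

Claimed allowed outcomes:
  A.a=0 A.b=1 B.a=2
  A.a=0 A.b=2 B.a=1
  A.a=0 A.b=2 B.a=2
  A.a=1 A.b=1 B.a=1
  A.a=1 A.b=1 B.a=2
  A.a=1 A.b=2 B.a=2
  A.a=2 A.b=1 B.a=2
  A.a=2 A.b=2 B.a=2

missing: A.a=0 A.b=1 B.a=1

outcome vector order: (A.a,A.b,B.a)
SC: 9 outcomes — {011; 012; 021; 022; 111; 112; 122; 212; 222}
SC∖claimed = {011}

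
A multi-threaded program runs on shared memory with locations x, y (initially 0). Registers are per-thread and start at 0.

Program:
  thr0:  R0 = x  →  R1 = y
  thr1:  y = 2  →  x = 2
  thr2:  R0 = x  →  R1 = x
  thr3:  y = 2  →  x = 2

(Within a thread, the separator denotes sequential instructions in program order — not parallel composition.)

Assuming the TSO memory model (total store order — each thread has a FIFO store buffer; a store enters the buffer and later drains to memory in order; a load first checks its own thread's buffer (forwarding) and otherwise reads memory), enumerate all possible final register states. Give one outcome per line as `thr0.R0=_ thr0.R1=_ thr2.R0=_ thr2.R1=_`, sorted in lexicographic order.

thr0.R0=0 thr0.R1=0 thr2.R0=0 thr2.R1=0
thr0.R0=0 thr0.R1=0 thr2.R0=0 thr2.R1=2
thr0.R0=0 thr0.R1=0 thr2.R0=2 thr2.R1=2
thr0.R0=0 thr0.R1=2 thr2.R0=0 thr2.R1=0
thr0.R0=0 thr0.R1=2 thr2.R0=0 thr2.R1=2
thr0.R0=0 thr0.R1=2 thr2.R0=2 thr2.R1=2
thr0.R0=2 thr0.R1=2 thr2.R0=0 thr2.R1=0
thr0.R0=2 thr0.R1=2 thr2.R0=0 thr2.R1=2
thr0.R0=2 thr0.R1=2 thr2.R0=2 thr2.R1=2

outcome vector order: (thr0.R0,thr0.R1,thr2.R0,thr2.R1)
|TSO outcomes| = 9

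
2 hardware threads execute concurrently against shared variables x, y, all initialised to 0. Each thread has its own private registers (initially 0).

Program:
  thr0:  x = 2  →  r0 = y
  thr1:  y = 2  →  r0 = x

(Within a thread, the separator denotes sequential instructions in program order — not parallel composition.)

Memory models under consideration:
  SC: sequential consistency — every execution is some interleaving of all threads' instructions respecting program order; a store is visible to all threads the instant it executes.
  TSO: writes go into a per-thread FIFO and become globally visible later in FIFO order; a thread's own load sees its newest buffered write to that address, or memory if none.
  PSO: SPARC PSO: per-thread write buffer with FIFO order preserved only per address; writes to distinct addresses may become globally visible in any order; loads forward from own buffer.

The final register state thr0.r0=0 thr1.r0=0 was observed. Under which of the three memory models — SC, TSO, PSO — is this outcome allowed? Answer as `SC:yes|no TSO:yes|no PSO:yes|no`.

outcome vector order: (thr0.r0,thr1.r0)
under SC → <0 2>; <2 0>; <2 2>
under TSO → <0 0>; <0 2>; <2 0>; <2 2>
under PSO → <0 0>; <0 2>; <2 0>; <2 2>
target <0 0> ∈ {TSO,PSO}

SC:no TSO:yes PSO:yes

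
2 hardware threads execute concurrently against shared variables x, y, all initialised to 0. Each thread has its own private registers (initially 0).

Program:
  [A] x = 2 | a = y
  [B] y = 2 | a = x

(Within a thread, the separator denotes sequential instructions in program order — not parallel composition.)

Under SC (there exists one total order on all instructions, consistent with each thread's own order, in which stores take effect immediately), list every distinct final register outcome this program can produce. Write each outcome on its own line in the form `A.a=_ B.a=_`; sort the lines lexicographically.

outcome vector order: (A.a,B.a)
|SC outcomes| = 3

A.a=0 B.a=2
A.a=2 B.a=0
A.a=2 B.a=2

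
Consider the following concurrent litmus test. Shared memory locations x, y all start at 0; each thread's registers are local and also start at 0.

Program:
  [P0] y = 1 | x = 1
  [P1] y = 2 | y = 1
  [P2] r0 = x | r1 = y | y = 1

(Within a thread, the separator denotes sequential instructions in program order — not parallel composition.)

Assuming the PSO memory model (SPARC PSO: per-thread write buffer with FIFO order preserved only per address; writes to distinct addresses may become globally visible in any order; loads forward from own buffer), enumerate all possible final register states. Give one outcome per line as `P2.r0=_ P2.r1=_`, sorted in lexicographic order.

outcome vector order: (P2.r0,P2.r1)
|PSO outcomes| = 6

P2.r0=0 P2.r1=0
P2.r0=0 P2.r1=1
P2.r0=0 P2.r1=2
P2.r0=1 P2.r1=0
P2.r0=1 P2.r1=1
P2.r0=1 P2.r1=2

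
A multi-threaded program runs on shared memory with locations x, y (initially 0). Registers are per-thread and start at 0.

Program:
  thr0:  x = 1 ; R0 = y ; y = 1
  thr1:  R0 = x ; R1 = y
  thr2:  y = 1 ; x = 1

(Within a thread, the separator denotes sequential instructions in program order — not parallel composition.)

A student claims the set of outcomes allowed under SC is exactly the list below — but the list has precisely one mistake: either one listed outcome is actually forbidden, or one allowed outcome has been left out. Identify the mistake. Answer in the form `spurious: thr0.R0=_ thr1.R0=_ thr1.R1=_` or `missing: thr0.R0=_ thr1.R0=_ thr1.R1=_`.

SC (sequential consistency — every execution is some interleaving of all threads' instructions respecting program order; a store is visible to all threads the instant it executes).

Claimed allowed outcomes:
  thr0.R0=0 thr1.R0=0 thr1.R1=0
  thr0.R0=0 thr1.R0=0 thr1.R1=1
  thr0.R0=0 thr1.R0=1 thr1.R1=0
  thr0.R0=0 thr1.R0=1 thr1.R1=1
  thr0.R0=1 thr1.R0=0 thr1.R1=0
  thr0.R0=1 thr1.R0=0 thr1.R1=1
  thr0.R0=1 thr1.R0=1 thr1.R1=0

outcome vector order: (thr0.R0,thr1.R0,thr1.R1)
SC (8): 000; 001; 010; 011; 100; 101; 110; 111
SC∖claimed = {111}

missing: thr0.R0=1 thr1.R0=1 thr1.R1=1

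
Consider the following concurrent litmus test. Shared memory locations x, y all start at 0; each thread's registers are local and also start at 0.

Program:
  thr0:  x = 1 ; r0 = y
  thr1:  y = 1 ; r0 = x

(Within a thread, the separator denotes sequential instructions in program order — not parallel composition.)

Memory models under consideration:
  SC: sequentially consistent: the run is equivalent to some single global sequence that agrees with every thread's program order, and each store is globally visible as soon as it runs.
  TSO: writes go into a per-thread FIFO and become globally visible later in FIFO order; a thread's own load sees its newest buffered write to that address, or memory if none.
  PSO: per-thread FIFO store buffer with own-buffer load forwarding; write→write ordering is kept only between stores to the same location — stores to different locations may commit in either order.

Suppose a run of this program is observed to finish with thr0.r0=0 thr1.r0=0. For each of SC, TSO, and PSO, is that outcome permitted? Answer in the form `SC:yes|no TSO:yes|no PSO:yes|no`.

outcome vector order: (thr0.r0,thr1.r0)
SC: 3 outcomes — {<0 1>, <1 0>, <1 1>}
TSO: 4 outcomes — {<0 0>, <0 1>, <1 0>, <1 1>}
PSO: 4 outcomes — {<0 0>, <0 1>, <1 0>, <1 1>}
target <0 0> ∈ {TSO,PSO}

SC:no TSO:yes PSO:yes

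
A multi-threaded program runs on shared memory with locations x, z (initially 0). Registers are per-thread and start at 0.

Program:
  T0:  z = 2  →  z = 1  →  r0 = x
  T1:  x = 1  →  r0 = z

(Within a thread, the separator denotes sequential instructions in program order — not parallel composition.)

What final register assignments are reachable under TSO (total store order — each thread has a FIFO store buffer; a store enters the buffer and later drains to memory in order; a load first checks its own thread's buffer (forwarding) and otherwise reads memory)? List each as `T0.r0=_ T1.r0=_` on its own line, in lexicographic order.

T0.r0=0 T1.r0=0
T0.r0=0 T1.r0=1
T0.r0=0 T1.r0=2
T0.r0=1 T1.r0=0
T0.r0=1 T1.r0=1
T0.r0=1 T1.r0=2

outcome vector order: (T0.r0,T1.r0)
|TSO outcomes| = 6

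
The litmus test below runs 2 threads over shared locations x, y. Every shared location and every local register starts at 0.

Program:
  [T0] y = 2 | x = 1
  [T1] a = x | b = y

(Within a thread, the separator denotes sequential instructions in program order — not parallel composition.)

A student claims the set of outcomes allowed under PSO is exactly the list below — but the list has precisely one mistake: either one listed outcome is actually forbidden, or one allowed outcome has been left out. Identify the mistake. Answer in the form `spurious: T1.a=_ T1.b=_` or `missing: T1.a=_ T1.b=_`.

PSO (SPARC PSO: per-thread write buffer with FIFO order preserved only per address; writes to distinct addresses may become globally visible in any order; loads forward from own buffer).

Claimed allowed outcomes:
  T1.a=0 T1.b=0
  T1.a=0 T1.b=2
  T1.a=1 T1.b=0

outcome vector order: (T1.a,T1.b)
PSO: 4 outcomes — {00 02 10 12}
PSO∖claimed = {12}

missing: T1.a=1 T1.b=2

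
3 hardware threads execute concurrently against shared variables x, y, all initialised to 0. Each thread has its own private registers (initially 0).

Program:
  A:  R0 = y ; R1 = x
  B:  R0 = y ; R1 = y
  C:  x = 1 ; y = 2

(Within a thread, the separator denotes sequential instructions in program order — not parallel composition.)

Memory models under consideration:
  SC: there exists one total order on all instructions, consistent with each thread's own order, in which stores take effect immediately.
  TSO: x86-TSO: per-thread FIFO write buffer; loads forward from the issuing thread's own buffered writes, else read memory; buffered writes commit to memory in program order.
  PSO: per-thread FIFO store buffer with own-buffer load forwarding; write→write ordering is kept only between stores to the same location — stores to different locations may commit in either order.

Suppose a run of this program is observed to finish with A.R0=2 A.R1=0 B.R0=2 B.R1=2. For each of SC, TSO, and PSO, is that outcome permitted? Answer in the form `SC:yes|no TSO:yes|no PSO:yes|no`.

outcome vector order: (A.R0,A.R1,B.R0,B.R1)
SC: 9 outcomes — {(0,0,0,0) (0,0,0,2) (0,0,2,2) (0,1,0,0) (0,1,0,2) (0,1,2,2) (2,1,0,0) (2,1,0,2) (2,1,2,2)}
TSO: 9 outcomes — {(0,0,0,0) (0,0,0,2) (0,0,2,2) (0,1,0,0) (0,1,0,2) (0,1,2,2) (2,1,0,0) (2,1,0,2) (2,1,2,2)}
PSO: 12 outcomes — {(0,0,0,0) (0,0,0,2) (0,0,2,2) (0,1,0,0) (0,1,0,2) (0,1,2,2) (2,0,0,0) (2,0,0,2) (2,0,2,2) (2,1,0,0) (2,1,0,2) (2,1,2,2)}
target (2,0,2,2) ∈ {PSO}

SC:no TSO:no PSO:yes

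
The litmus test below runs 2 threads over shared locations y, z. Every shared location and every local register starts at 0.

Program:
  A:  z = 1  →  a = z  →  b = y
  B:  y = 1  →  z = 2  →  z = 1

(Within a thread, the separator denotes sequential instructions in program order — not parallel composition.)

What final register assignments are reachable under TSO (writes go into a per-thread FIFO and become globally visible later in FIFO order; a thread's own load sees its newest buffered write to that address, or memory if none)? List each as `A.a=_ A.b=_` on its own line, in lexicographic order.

outcome vector order: (A.a,A.b)
|TSO outcomes| = 3

A.a=1 A.b=0
A.a=1 A.b=1
A.a=2 A.b=1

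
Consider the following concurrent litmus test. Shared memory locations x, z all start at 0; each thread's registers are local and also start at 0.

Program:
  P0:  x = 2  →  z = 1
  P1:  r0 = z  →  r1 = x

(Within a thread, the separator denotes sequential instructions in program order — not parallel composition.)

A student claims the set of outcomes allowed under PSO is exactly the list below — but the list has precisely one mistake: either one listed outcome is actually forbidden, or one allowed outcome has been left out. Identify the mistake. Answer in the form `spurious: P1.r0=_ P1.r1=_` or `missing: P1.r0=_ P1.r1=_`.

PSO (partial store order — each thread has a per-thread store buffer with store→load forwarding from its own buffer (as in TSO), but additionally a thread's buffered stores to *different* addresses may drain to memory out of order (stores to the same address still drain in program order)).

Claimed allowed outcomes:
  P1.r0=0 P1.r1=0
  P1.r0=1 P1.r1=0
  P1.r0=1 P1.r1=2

outcome vector order: (P1.r0,P1.r1)
PSO (4): 0/0 0/2 1/0 1/2
PSO∖claimed = {0/2}

missing: P1.r0=0 P1.r1=2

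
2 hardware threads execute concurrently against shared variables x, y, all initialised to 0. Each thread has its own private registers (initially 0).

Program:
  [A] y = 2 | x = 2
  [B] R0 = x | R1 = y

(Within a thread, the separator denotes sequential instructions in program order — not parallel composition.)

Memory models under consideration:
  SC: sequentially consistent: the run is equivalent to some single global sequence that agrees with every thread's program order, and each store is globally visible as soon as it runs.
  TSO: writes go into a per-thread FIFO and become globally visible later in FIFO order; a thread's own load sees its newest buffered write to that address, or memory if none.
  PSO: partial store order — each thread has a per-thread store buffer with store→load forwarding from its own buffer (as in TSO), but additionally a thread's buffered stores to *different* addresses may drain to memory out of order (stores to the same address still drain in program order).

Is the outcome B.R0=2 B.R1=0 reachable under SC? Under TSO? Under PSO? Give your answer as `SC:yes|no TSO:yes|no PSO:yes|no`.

SC:no TSO:no PSO:yes

outcome vector order: (B.R0,B.R1)
under SC → 00, 02, 22
under TSO → 00, 02, 22
under PSO → 00, 02, 20, 22
target 20 ∈ {PSO}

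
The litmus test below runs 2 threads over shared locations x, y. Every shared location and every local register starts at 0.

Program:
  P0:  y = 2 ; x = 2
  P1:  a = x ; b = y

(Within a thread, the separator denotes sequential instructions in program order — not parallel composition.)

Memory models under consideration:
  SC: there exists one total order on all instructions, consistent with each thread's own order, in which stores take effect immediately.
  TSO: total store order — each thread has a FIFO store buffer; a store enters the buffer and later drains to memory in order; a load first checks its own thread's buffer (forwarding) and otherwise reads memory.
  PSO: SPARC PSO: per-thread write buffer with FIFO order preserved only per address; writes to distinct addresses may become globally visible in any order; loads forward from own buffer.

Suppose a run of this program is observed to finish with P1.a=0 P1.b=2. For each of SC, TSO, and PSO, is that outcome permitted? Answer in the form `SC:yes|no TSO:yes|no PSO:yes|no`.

outcome vector order: (P1.a,P1.b)
SC: 3 outcomes — {00, 02, 22}
TSO: 3 outcomes — {00, 02, 22}
PSO: 4 outcomes — {00, 02, 20, 22}
target 02 ∈ {SC,TSO,PSO}

SC:yes TSO:yes PSO:yes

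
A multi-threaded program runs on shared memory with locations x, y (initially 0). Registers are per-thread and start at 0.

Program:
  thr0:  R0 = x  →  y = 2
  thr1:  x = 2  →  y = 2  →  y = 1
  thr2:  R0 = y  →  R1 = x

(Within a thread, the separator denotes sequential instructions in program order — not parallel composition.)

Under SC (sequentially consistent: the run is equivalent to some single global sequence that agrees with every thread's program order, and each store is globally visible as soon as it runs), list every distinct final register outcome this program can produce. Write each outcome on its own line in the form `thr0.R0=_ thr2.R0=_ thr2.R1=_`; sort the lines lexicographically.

thr0.R0=0 thr2.R0=0 thr2.R1=0
thr0.R0=0 thr2.R0=0 thr2.R1=2
thr0.R0=0 thr2.R0=1 thr2.R1=2
thr0.R0=0 thr2.R0=2 thr2.R1=0
thr0.R0=0 thr2.R0=2 thr2.R1=2
thr0.R0=2 thr2.R0=0 thr2.R1=0
thr0.R0=2 thr2.R0=0 thr2.R1=2
thr0.R0=2 thr2.R0=1 thr2.R1=2
thr0.R0=2 thr2.R0=2 thr2.R1=2

outcome vector order: (thr0.R0,thr2.R0,thr2.R1)
|SC outcomes| = 9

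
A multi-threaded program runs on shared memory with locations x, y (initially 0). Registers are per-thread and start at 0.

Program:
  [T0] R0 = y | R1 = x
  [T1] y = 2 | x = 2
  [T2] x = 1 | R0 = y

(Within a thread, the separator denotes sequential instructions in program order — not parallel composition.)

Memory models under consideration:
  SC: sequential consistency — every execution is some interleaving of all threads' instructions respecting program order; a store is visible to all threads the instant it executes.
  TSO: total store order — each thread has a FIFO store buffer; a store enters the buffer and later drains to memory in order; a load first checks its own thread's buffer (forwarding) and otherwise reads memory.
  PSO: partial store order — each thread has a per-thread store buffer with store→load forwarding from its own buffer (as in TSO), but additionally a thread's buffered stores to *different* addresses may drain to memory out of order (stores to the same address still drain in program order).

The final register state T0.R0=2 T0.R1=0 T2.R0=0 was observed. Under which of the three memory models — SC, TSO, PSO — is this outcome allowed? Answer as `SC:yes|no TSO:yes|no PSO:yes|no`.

outcome vector order: (T0.R0,T0.R1,T2.R0)
under SC → 0/0/0; 0/0/2; 0/1/0; 0/1/2; 0/2/0; 0/2/2; 2/0/2; 2/1/0; 2/1/2; 2/2/0; 2/2/2
under TSO → 0/0/0; 0/0/2; 0/1/0; 0/1/2; 0/2/0; 0/2/2; 2/0/0; 2/0/2; 2/1/0; 2/1/2; 2/2/0; 2/2/2
under PSO → 0/0/0; 0/0/2; 0/1/0; 0/1/2; 0/2/0; 0/2/2; 2/0/0; 2/0/2; 2/1/0; 2/1/2; 2/2/0; 2/2/2
target 2/0/0 ∈ {TSO,PSO}

SC:no TSO:yes PSO:yes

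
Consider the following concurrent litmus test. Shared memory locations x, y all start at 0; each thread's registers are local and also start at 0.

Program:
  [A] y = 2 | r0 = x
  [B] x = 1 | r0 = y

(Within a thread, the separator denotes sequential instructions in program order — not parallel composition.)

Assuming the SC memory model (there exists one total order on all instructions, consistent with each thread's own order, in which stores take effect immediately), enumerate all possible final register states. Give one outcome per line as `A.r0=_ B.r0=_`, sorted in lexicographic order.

outcome vector order: (A.r0,B.r0)
|SC outcomes| = 3

A.r0=0 B.r0=2
A.r0=1 B.r0=0
A.r0=1 B.r0=2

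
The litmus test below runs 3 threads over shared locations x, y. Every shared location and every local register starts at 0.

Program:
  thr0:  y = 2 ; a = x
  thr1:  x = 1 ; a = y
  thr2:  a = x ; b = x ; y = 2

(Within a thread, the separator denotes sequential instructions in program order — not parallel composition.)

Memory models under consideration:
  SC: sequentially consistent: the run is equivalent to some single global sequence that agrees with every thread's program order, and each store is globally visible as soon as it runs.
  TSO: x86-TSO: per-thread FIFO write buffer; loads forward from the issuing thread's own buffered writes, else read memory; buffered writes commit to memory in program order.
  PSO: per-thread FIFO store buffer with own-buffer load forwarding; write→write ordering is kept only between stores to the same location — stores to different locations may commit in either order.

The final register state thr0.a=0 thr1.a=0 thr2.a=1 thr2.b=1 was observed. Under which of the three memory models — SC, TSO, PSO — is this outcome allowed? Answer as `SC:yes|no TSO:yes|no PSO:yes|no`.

SC:no TSO:yes PSO:yes

outcome vector order: (thr0.a,thr1.a,thr2.a,thr2.b)
SC: 9 outcomes — {(0,2,0,0); (0,2,0,1); (0,2,1,1); (1,0,0,0); (1,0,0,1); (1,0,1,1); (1,2,0,0); (1,2,0,1); (1,2,1,1)}
TSO: 12 outcomes — {(0,0,0,0); (0,0,0,1); (0,0,1,1); (0,2,0,0); (0,2,0,1); (0,2,1,1); (1,0,0,0); (1,0,0,1); (1,0,1,1); (1,2,0,0); (1,2,0,1); (1,2,1,1)}
PSO: 12 outcomes — {(0,0,0,0); (0,0,0,1); (0,0,1,1); (0,2,0,0); (0,2,0,1); (0,2,1,1); (1,0,0,0); (1,0,0,1); (1,0,1,1); (1,2,0,0); (1,2,0,1); (1,2,1,1)}
target (0,0,1,1) ∈ {TSO,PSO}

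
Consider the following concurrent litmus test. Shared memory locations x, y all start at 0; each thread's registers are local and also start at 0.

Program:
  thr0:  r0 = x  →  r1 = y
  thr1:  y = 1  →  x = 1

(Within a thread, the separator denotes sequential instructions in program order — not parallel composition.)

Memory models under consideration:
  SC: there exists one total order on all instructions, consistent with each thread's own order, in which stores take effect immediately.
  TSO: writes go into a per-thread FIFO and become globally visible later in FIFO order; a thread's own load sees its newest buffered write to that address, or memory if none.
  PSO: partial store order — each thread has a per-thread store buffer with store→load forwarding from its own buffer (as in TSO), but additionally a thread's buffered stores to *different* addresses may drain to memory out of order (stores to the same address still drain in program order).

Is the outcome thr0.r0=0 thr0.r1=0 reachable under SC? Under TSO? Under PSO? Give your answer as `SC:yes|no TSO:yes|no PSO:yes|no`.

outcome vector order: (thr0.r0,thr0.r1)
SC: 3 outcomes — {(0,0) (0,1) (1,1)}
TSO: 3 outcomes — {(0,0) (0,1) (1,1)}
PSO: 4 outcomes — {(0,0) (0,1) (1,0) (1,1)}
target (0,0) ∈ {SC,TSO,PSO}

SC:yes TSO:yes PSO:yes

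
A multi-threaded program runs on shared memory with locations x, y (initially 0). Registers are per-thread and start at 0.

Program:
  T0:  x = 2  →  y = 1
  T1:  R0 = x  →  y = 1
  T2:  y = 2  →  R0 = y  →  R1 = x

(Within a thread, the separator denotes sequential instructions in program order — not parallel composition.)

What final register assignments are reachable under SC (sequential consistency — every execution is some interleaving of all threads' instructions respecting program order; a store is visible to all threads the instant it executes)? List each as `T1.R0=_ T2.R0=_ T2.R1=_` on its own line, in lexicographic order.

outcome vector order: (T1.R0,T2.R0,T2.R1)
|SC outcomes| = 7

T1.R0=0 T2.R0=1 T2.R1=0
T1.R0=0 T2.R0=1 T2.R1=2
T1.R0=0 T2.R0=2 T2.R1=0
T1.R0=0 T2.R0=2 T2.R1=2
T1.R0=2 T2.R0=1 T2.R1=2
T1.R0=2 T2.R0=2 T2.R1=0
T1.R0=2 T2.R0=2 T2.R1=2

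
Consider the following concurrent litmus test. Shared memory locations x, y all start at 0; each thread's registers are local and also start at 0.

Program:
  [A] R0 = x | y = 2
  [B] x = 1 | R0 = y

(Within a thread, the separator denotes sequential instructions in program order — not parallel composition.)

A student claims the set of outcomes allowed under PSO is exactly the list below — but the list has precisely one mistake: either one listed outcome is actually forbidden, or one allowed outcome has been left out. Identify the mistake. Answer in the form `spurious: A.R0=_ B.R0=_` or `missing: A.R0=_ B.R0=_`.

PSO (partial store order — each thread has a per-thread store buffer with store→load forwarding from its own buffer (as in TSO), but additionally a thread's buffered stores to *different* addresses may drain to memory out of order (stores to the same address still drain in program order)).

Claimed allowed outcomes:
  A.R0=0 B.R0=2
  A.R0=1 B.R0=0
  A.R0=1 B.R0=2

missing: A.R0=0 B.R0=0

outcome vector order: (A.R0,B.R0)
[PSO] allowed = {(0,0), (0,2), (1,0), (1,2)}
PSO∖claimed = {(0,0)}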